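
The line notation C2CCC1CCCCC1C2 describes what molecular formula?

Heavy atoms from the SMILES: 10 C.
Implicit hydrogens by atom environment:
  8 × C: 2 H each → 16
  2 × C: 1 H each → 2
  Total hydrogens = 18.
Molecular formula: C10H18

C10H18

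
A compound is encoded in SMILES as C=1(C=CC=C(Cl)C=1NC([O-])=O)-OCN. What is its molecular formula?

C8H8ClN2O3-

Heavy atoms from the SMILES: 8 C, 1 Cl, 2 N, 3 O.
Implicit hydrogens by atom environment:
  3 × C (aromatic): 1 H each → 3
  3 × C (aromatic): no H
  2 × O: no H
  1 × C: 2 H
  1 × C: no H
  1 × Cl: no H
  1 × N: 2 H
  1 × N: 1 H
  1 × O (charge -1): no H
  Total hydrogens = 8.
Net charge -1.
Molecular formula: C8H8ClN2O3-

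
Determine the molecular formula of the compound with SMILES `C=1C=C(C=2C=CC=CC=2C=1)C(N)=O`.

Heavy atoms from the SMILES: 11 C, 1 N, 1 O.
Implicit hydrogens by atom environment:
  7 × C (aromatic): 1 H each → 7
  3 × C (aromatic): no H
  1 × C: no H
  1 × N: 2 H
  1 × O: no H
  Total hydrogens = 9.
Molecular formula: C11H9NO

C11H9NO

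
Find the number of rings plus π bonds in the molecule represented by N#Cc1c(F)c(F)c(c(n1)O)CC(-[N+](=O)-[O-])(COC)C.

7

Molecular formula from the SMILES: C11H11F2N3O4.
DoU = (2C + 2 + N − H − X)/2 = (2·11 + 2 + 3 − 11 − 2)/2 = 14/2 = 7.
(Structurally: 1 ring(s) + 6 π bond(s) = 7.)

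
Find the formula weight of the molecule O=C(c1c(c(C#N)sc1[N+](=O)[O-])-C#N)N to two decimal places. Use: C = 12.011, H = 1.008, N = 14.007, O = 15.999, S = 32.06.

Molecular formula: C7H2N4O3S.
M = 7×12.011 + 2×1.008 + 4×14.007 + 3×15.999 + 1×32.06 = 222.18 g/mol.

222.18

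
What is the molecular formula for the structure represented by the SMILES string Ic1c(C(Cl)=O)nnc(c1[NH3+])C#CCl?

C7H3Cl2IN3O+

Heavy atoms from the SMILES: 7 C, 2 Cl, 1 I, 3 N, 1 O.
Implicit hydrogens by atom environment:
  4 × C (aromatic): no H
  3 × C: no H
  2 × Cl: no H
  2 × N (aromatic): no H
  1 × I: no H
  1 × N (charge +1): 3 H
  1 × O: no H
  Total hydrogens = 3.
Net charge +1.
Molecular formula: C7H3Cl2IN3O+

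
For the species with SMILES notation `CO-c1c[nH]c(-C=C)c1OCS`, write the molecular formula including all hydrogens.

C8H11NO2S

Heavy atoms from the SMILES: 8 C, 1 N, 2 O, 1 S.
Implicit hydrogens by atom environment:
  3 × C (aromatic): no H
  2 × C: 2 H each → 4
  2 × O: no H
  1 × C: 3 H
  1 × C (aromatic): 1 H
  1 × C: 1 H
  1 × N (aromatic): 1 H
  1 × S: 1 H
  Total hydrogens = 11.
Molecular formula: C8H11NO2S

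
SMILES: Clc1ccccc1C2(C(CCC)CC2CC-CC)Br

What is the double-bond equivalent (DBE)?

Molecular formula from the SMILES: C17H24BrCl.
DoU = (2C + 2 + N − H − X)/2 = (2·17 + 2 + 0 − 24 − 2)/2 = 10/2 = 5.
(Structurally: 2 ring(s) + 3 π bond(s) = 5.)

5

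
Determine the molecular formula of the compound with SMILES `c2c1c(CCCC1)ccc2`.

C10H12

Heavy atoms from the SMILES: 10 C.
Implicit hydrogens by atom environment:
  4 × C: 2 H each → 8
  4 × C (aromatic): 1 H each → 4
  2 × C (aromatic): no H
  Total hydrogens = 12.
Molecular formula: C10H12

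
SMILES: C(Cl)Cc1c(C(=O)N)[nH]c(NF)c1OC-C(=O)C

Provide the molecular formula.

Heavy atoms from the SMILES: 10 C, 1 Cl, 1 F, 3 N, 3 O.
Implicit hydrogens by atom environment:
  4 × C (aromatic): no H
  3 × C: 2 H each → 6
  3 × O: no H
  2 × C: no H
  1 × C: 3 H
  1 × Cl: no H
  1 × F: no H
  1 × N: 2 H
  1 × N (aromatic): 1 H
  1 × N: 1 H
  Total hydrogens = 13.
Molecular formula: C10H13ClFN3O3

C10H13ClFN3O3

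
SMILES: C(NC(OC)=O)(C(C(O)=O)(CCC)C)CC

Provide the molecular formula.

C11H21NO4

Heavy atoms from the SMILES: 11 C, 1 N, 4 O.
Implicit hydrogens by atom environment:
  4 × C: 3 H each → 12
  3 × C: 2 H each → 6
  3 × C: no H
  3 × O: no H
  1 × C: 1 H
  1 × N: 1 H
  1 × O: 1 H
  Total hydrogens = 21.
Molecular formula: C11H21NO4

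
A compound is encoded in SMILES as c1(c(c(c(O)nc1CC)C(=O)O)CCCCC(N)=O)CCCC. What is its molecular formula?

C17H26N2O4

Heavy atoms from the SMILES: 17 C, 2 N, 4 O.
Implicit hydrogens by atom environment:
  8 × C: 2 H each → 16
  5 × C (aromatic): no H
  2 × C: 3 H each → 6
  2 × C: no H
  2 × O: 1 H each → 2
  2 × O: no H
  1 × N: 2 H
  1 × N (aromatic): no H
  Total hydrogens = 26.
Molecular formula: C17H26N2O4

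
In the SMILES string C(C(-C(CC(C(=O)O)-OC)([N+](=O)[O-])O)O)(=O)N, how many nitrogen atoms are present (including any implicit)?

The symbol for nitrogen appears 2 times in the SMILES.

2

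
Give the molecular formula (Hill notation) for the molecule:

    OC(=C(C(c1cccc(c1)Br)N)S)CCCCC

C14H20BrNOS

Heavy atoms from the SMILES: 1 Br, 14 C, 1 N, 1 O, 1 S.
Implicit hydrogens by atom environment:
  4 × C: 2 H each → 8
  4 × C (aromatic): 1 H each → 4
  2 × C: no H
  2 × C (aromatic): no H
  1 × Br: no H
  1 × C: 3 H
  1 × C: 1 H
  1 × N: 2 H
  1 × O: 1 H
  1 × S: 1 H
  Total hydrogens = 20.
Molecular formula: C14H20BrNOS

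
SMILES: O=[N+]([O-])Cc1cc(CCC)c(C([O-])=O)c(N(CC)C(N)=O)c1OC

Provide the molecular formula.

C15H20N3O6-

Heavy atoms from the SMILES: 15 C, 3 N, 6 O.
Implicit hydrogens by atom environment:
  5 × C (aromatic): no H
  4 × C: 2 H each → 8
  4 × O: no H
  3 × C: 3 H each → 9
  2 × C: no H
  2 × O (charge -1): no H
  1 × C (aromatic): 1 H
  1 × N: 2 H
  1 × N: no H
  1 × N (charge +1): no H
  Total hydrogens = 20.
Net charge -1.
Molecular formula: C15H20N3O6-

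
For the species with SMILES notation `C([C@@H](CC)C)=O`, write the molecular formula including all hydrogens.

Heavy atoms from the SMILES: 5 C, 1 O.
Implicit hydrogens by atom environment:
  2 × C: 3 H each → 6
  2 × C: 1 H each → 2
  1 × C: 2 H
  1 × O: no H
  Total hydrogens = 10.
Molecular formula: C5H10O

C5H10O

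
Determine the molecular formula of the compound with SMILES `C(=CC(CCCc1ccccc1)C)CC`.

Heavy atoms from the SMILES: 15 C.
Implicit hydrogens by atom environment:
  5 × C (aromatic): 1 H each → 5
  4 × C: 2 H each → 8
  3 × C: 1 H each → 3
  2 × C: 3 H each → 6
  1 × C (aromatic): no H
  Total hydrogens = 22.
Molecular formula: C15H22

C15H22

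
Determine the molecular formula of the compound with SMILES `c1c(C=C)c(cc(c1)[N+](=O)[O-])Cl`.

C8H6ClNO2

Heavy atoms from the SMILES: 8 C, 1 Cl, 1 N, 2 O.
Implicit hydrogens by atom environment:
  3 × C (aromatic): 1 H each → 3
  3 × C (aromatic): no H
  1 × C: 2 H
  1 × C: 1 H
  1 × Cl: no H
  1 × N (charge +1): no H
  1 × O: no H
  1 × O (charge -1): no H
  Total hydrogens = 6.
Molecular formula: C8H6ClNO2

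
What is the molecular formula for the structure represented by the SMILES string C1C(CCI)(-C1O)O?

Heavy atoms from the SMILES: 5 C, 1 I, 2 O.
Implicit hydrogens by atom environment:
  3 × C: 2 H each → 6
  2 × O: 1 H each → 2
  1 × C: 1 H
  1 × C: no H
  1 × I: no H
  Total hydrogens = 9.
Molecular formula: C5H9IO2

C5H9IO2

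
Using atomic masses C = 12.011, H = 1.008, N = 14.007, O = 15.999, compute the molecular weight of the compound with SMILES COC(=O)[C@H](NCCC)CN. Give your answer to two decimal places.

160.22

Molecular formula: C7H16N2O2.
M = 7×12.011 + 16×1.008 + 2×14.007 + 2×15.999 = 160.22 g/mol.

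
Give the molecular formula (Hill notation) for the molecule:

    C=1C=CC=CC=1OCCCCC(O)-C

Heavy atoms from the SMILES: 12 C, 2 O.
Implicit hydrogens by atom environment:
  5 × C (aromatic): 1 H each → 5
  4 × C: 2 H each → 8
  1 × C: 3 H
  1 × C: 1 H
  1 × C (aromatic): no H
  1 × O: 1 H
  1 × O: no H
  Total hydrogens = 18.
Molecular formula: C12H18O2

C12H18O2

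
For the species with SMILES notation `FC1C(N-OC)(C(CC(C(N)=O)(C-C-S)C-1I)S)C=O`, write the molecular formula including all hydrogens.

Heavy atoms from the SMILES: 11 C, 1 F, 1 I, 2 N, 3 O, 2 S.
Implicit hydrogens by atom environment:
  4 × C: 1 H each → 4
  3 × C: 2 H each → 6
  3 × C: no H
  3 × O: no H
  2 × S: 1 H each → 2
  1 × C: 3 H
  1 × F: no H
  1 × I: no H
  1 × N: 2 H
  1 × N: 1 H
  Total hydrogens = 18.
Molecular formula: C11H18FIN2O3S2

C11H18FIN2O3S2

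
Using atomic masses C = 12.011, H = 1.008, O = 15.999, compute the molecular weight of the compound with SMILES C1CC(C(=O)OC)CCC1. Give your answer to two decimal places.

142.20

Molecular formula: C8H14O2.
M = 8×12.011 + 14×1.008 + 2×15.999 = 142.20 g/mol.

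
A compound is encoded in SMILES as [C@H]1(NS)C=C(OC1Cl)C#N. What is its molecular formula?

C5H5ClN2OS

Heavy atoms from the SMILES: 5 C, 1 Cl, 2 N, 1 O, 1 S.
Implicit hydrogens by atom environment:
  3 × C: 1 H each → 3
  2 × C: no H
  1 × Cl: no H
  1 × N: 1 H
  1 × N: no H
  1 × O: no H
  1 × S: 1 H
  Total hydrogens = 5.
Molecular formula: C5H5ClN2OS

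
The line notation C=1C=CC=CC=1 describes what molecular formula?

C6H6

Heavy atoms from the SMILES: 6 C.
Implicit hydrogens by atom environment:
  6 × C (aromatic): 1 H each → 6
  Total hydrogens = 6.
Molecular formula: C6H6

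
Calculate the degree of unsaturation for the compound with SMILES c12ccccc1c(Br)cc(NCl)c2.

7

Molecular formula from the SMILES: C10H7BrClN.
DoU = (2C + 2 + N − H − X)/2 = (2·10 + 2 + 1 − 7 − 2)/2 = 14/2 = 7.
(Structurally: 2 ring(s) + 5 π bond(s) = 7.)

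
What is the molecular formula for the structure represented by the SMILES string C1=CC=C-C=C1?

C6H6

Heavy atoms from the SMILES: 6 C.
Implicit hydrogens by atom environment:
  6 × C (aromatic): 1 H each → 6
  Total hydrogens = 6.
Molecular formula: C6H6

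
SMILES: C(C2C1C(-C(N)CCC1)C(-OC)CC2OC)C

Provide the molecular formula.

C14H27NO2

Heavy atoms from the SMILES: 14 C, 1 N, 2 O.
Implicit hydrogens by atom environment:
  6 × C: 1 H each → 6
  5 × C: 2 H each → 10
  3 × C: 3 H each → 9
  2 × O: no H
  1 × N: 2 H
  Total hydrogens = 27.
Molecular formula: C14H27NO2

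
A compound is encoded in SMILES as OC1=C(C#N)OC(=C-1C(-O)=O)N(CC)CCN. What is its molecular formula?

Heavy atoms from the SMILES: 10 C, 3 N, 4 O.
Implicit hydrogens by atom environment:
  4 × C (aromatic): no H
  3 × C: 2 H each → 6
  2 × C: no H
  2 × N: no H
  2 × O: 1 H each → 2
  1 × C: 3 H
  1 × N: 2 H
  1 × O (aromatic): no H
  1 × O: no H
  Total hydrogens = 13.
Molecular formula: C10H13N3O4

C10H13N3O4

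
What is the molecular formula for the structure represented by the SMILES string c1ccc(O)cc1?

C6H6O

Heavy atoms from the SMILES: 6 C, 1 O.
Implicit hydrogens by atom environment:
  5 × C (aromatic): 1 H each → 5
  1 × C (aromatic): no H
  1 × O: 1 H
  Total hydrogens = 6.
Molecular formula: C6H6O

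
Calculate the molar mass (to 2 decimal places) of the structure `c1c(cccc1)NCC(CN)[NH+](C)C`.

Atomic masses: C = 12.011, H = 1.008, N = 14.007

194.30

Molecular formula: C11H20N3+.
M = 11×12.011 + 20×1.008 + 3×14.007 = 194.30 g/mol.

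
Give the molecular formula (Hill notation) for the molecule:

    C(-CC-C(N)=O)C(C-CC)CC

C10H21NO

Heavy atoms from the SMILES: 10 C, 1 N, 1 O.
Implicit hydrogens by atom environment:
  6 × C: 2 H each → 12
  2 × C: 3 H each → 6
  1 × C: 1 H
  1 × C: no H
  1 × N: 2 H
  1 × O: no H
  Total hydrogens = 21.
Molecular formula: C10H21NO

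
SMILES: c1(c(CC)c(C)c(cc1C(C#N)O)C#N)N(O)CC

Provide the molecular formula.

Heavy atoms from the SMILES: 14 C, 3 N, 2 O.
Implicit hydrogens by atom environment:
  5 × C (aromatic): no H
  3 × C: 3 H each → 9
  3 × N: no H
  2 × C: 2 H each → 4
  2 × C: no H
  2 × O: 1 H each → 2
  1 × C (aromatic): 1 H
  1 × C: 1 H
  Total hydrogens = 17.
Molecular formula: C14H17N3O2

C14H17N3O2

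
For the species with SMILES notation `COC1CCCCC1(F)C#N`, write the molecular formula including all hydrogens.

Heavy atoms from the SMILES: 8 C, 1 F, 1 N, 1 O.
Implicit hydrogens by atom environment:
  4 × C: 2 H each → 8
  2 × C: no H
  1 × C: 3 H
  1 × C: 1 H
  1 × F: no H
  1 × N: no H
  1 × O: no H
  Total hydrogens = 12.
Molecular formula: C8H12FNO

C8H12FNO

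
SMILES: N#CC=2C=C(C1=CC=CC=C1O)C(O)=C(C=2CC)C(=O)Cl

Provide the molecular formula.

Heavy atoms from the SMILES: 16 C, 1 Cl, 1 N, 3 O.
Implicit hydrogens by atom environment:
  7 × C (aromatic): no H
  5 × C (aromatic): 1 H each → 5
  2 × C: no H
  2 × O: 1 H each → 2
  1 × C: 3 H
  1 × C: 2 H
  1 × Cl: no H
  1 × N: no H
  1 × O: no H
  Total hydrogens = 12.
Molecular formula: C16H12ClNO3

C16H12ClNO3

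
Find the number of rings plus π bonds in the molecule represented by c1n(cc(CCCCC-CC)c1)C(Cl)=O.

4

Molecular formula from the SMILES: C12H18ClNO.
DoU = (2C + 2 + N − H − X)/2 = (2·12 + 2 + 1 − 18 − 1)/2 = 8/2 = 4.
(Structurally: 1 ring(s) + 3 π bond(s) = 4.)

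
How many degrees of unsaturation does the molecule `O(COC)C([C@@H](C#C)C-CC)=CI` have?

3

Molecular formula from the SMILES: C10H15IO2.
DoU = (2C + 2 + N − H − X)/2 = (2·10 + 2 + 0 − 15 − 1)/2 = 6/2 = 3.
(Structurally: 0 ring(s) + 3 π bond(s) = 3.)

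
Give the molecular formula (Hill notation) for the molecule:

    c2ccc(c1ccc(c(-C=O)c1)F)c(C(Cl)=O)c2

C14H8ClFO2

Heavy atoms from the SMILES: 14 C, 1 Cl, 1 F, 2 O.
Implicit hydrogens by atom environment:
  7 × C (aromatic): 1 H each → 7
  5 × C (aromatic): no H
  2 × O: no H
  1 × C: 1 H
  1 × C: no H
  1 × Cl: no H
  1 × F: no H
  Total hydrogens = 8.
Molecular formula: C14H8ClFO2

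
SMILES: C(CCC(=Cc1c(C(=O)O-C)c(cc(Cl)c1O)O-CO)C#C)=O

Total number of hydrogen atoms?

15

Hydrogens are implicit in SMILES; fill each atom to its normal valence:
  5 × C (aromatic): no H
  4 × O: no H
  3 × C: 2 H each → 6
  3 × C: 1 H each → 3
  3 × C: no H
  2 × O: 1 H each → 2
  1 × C: 3 H
  1 × C (aromatic): 1 H
  1 × Cl: no H
  Total hydrogens = 15.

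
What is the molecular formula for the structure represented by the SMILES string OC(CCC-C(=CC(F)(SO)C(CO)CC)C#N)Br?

C12H19BrFNO3S

Heavy atoms from the SMILES: 1 Br, 12 C, 1 F, 1 N, 3 O, 1 S.
Implicit hydrogens by atom environment:
  5 × C: 2 H each → 10
  3 × C: 1 H each → 3
  3 × C: no H
  3 × O: 1 H each → 3
  1 × Br: no H
  1 × C: 3 H
  1 × F: no H
  1 × N: no H
  1 × S: no H
  Total hydrogens = 19.
Molecular formula: C12H19BrFNO3S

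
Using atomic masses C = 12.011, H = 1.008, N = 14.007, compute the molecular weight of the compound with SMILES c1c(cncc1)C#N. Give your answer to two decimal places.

Molecular formula: C6H4N2.
M = 6×12.011 + 4×1.008 + 2×14.007 = 104.11 g/mol.

104.11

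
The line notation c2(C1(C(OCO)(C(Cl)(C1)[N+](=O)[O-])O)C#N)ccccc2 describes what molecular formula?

Heavy atoms from the SMILES: 12 C, 1 Cl, 2 N, 5 O.
Implicit hydrogens by atom environment:
  5 × C (aromatic): 1 H each → 5
  4 × C: no H
  2 × C: 2 H each → 4
  2 × O: 1 H each → 2
  2 × O: no H
  1 × C (aromatic): no H
  1 × Cl: no H
  1 × N (charge +1): no H
  1 × N: no H
  1 × O (charge -1): no H
  Total hydrogens = 11.
Molecular formula: C12H11ClN2O5

C12H11ClN2O5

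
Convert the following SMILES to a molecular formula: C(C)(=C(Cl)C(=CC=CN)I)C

C8H11ClIN

Heavy atoms from the SMILES: 8 C, 1 Cl, 1 I, 1 N.
Implicit hydrogens by atom environment:
  3 × C: 1 H each → 3
  3 × C: no H
  2 × C: 3 H each → 6
  1 × Cl: no H
  1 × I: no H
  1 × N: 2 H
  Total hydrogens = 11.
Molecular formula: C8H11ClIN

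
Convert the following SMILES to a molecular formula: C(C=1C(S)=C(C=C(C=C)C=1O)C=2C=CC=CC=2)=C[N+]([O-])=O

Heavy atoms from the SMILES: 16 C, 1 N, 3 O, 1 S.
Implicit hydrogens by atom environment:
  6 × C (aromatic): 1 H each → 6
  6 × C (aromatic): no H
  3 × C: 1 H each → 3
  1 × C: 2 H
  1 × N (charge +1): no H
  1 × O: 1 H
  1 × O: no H
  1 × O (charge -1): no H
  1 × S: 1 H
  Total hydrogens = 13.
Molecular formula: C16H13NO3S

C16H13NO3S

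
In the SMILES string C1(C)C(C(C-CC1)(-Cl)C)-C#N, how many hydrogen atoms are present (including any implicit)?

14

Hydrogens are implicit in SMILES; fill each atom to its normal valence:
  3 × C: 2 H each → 6
  2 × C: 3 H each → 6
  2 × C: 1 H each → 2
  2 × C: no H
  1 × Cl: no H
  1 × N: no H
  Total hydrogens = 14.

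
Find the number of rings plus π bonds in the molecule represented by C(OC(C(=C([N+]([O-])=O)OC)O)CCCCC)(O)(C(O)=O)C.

3

Molecular formula from the SMILES: C12H21NO8.
DoU = (2C + 2 + N − H − X)/2 = (2·12 + 2 + 1 − 21 − 0)/2 = 6/2 = 3.
(Structurally: 0 ring(s) + 3 π bond(s) = 3.)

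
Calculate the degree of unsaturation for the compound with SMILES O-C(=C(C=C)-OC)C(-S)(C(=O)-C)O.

3

Molecular formula from the SMILES: C8H12O4S.
DoU = (2C + 2 + N − H − X)/2 = (2·8 + 2 + 0 − 12 − 0)/2 = 6/2 = 3.
(Structurally: 0 ring(s) + 3 π bond(s) = 3.)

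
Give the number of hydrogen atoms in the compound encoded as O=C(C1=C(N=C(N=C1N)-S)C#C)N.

6

Hydrogens are implicit in SMILES; fill each atom to its normal valence:
  4 × C (aromatic): no H
  2 × C: no H
  2 × N: 2 H each → 4
  2 × N (aromatic): no H
  1 × C: 1 H
  1 × O: no H
  1 × S: 1 H
  Total hydrogens = 6.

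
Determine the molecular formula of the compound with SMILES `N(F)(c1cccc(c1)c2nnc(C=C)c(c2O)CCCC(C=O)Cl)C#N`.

C18H16ClFN4O2

Heavy atoms from the SMILES: 18 C, 1 Cl, 1 F, 4 N, 2 O.
Implicit hydrogens by atom environment:
  6 × C (aromatic): no H
  4 × C: 2 H each → 8
  4 × C (aromatic): 1 H each → 4
  3 × C: 1 H each → 3
  2 × N (aromatic): no H
  2 × N: no H
  1 × C: no H
  1 × Cl: no H
  1 × F: no H
  1 × O: 1 H
  1 × O: no H
  Total hydrogens = 16.
Molecular formula: C18H16ClFN4O2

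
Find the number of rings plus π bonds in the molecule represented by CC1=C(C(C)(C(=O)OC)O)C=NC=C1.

5

Molecular formula from the SMILES: C10H13NO3.
DoU = (2C + 2 + N − H − X)/2 = (2·10 + 2 + 1 − 13 − 0)/2 = 10/2 = 5.
(Structurally: 1 ring(s) + 4 π bond(s) = 5.)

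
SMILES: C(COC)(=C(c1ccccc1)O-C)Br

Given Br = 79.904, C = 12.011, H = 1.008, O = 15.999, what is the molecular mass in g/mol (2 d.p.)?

Molecular formula: C11H13BrO2.
M = 1×79.904 + 11×12.011 + 13×1.008 + 2×15.999 = 257.13 g/mol.

257.13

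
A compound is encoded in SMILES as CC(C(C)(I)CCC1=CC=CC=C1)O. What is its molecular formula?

C12H17IO

Heavy atoms from the SMILES: 12 C, 1 I, 1 O.
Implicit hydrogens by atom environment:
  5 × C (aromatic): 1 H each → 5
  2 × C: 3 H each → 6
  2 × C: 2 H each → 4
  1 × C: 1 H
  1 × C: no H
  1 × C (aromatic): no H
  1 × I: no H
  1 × O: 1 H
  Total hydrogens = 17.
Molecular formula: C12H17IO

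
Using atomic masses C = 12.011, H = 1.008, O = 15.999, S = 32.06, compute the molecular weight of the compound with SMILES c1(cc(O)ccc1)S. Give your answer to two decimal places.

Molecular formula: C6H6OS.
M = 6×12.011 + 6×1.008 + 1×15.999 + 1×32.06 = 126.17 g/mol.

126.17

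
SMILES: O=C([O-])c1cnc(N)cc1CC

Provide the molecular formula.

Heavy atoms from the SMILES: 8 C, 2 N, 2 O.
Implicit hydrogens by atom environment:
  3 × C (aromatic): no H
  2 × C (aromatic): 1 H each → 2
  1 × C: 3 H
  1 × C: 2 H
  1 × C: no H
  1 × N: 2 H
  1 × N (aromatic): no H
  1 × O: no H
  1 × O (charge -1): no H
  Total hydrogens = 9.
Net charge -1.
Molecular formula: C8H9N2O2-

C8H9N2O2-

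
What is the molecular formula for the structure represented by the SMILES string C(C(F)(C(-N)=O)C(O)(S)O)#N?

Heavy atoms from the SMILES: 4 C, 1 F, 2 N, 3 O, 1 S.
Implicit hydrogens by atom environment:
  4 × C: no H
  2 × O: 1 H each → 2
  1 × F: no H
  1 × N: 2 H
  1 × N: no H
  1 × O: no H
  1 × S: 1 H
  Total hydrogens = 5.
Molecular formula: C4H5FN2O3S

C4H5FN2O3S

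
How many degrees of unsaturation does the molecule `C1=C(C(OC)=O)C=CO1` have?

Molecular formula from the SMILES: C6H6O3.
DoU = (2C + 2 + N − H − X)/2 = (2·6 + 2 + 0 − 6 − 0)/2 = 8/2 = 4.
(Structurally: 1 ring(s) + 3 π bond(s) = 4.)

4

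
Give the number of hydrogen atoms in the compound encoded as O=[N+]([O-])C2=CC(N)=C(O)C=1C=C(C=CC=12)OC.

10

Hydrogens are implicit in SMILES; fill each atom to its normal valence:
  6 × C (aromatic): no H
  4 × C (aromatic): 1 H each → 4
  2 × O: no H
  1 × C: 3 H
  1 × N: 2 H
  1 × N (charge +1): no H
  1 × O: 1 H
  1 × O (charge -1): no H
  Total hydrogens = 10.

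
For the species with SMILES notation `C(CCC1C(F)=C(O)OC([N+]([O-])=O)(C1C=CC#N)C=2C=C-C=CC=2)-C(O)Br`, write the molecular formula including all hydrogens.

Heavy atoms from the SMILES: 1 Br, 18 C, 1 F, 2 N, 5 O.
Implicit hydrogens by atom environment:
  5 × C: 1 H each → 5
  5 × C (aromatic): 1 H each → 5
  4 × C: no H
  3 × C: 2 H each → 6
  2 × O: 1 H each → 2
  2 × O: no H
  1 × Br: no H
  1 × C (aromatic): no H
  1 × F: no H
  1 × N (charge +1): no H
  1 × N: no H
  1 × O (charge -1): no H
  Total hydrogens = 18.
Molecular formula: C18H18BrFN2O5

C18H18BrFN2O5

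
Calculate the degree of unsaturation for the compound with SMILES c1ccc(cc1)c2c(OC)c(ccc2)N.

8

Molecular formula from the SMILES: C13H13NO.
DoU = (2C + 2 + N − H − X)/2 = (2·13 + 2 + 1 − 13 − 0)/2 = 16/2 = 8.
(Structurally: 2 ring(s) + 6 π bond(s) = 8.)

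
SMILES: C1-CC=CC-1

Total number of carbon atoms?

5

The symbol for carbon appears 5 times in the SMILES.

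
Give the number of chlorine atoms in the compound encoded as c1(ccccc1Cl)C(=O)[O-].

The symbol for chlorine appears 1 time in the SMILES.

1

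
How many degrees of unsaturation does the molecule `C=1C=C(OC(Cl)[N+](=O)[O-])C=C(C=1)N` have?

Molecular formula from the SMILES: C7H7ClN2O3.
DoU = (2C + 2 + N − H − X)/2 = (2·7 + 2 + 2 − 7 − 1)/2 = 10/2 = 5.
(Structurally: 1 ring(s) + 4 π bond(s) = 5.)

5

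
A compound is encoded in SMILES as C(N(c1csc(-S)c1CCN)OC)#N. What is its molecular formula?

Heavy atoms from the SMILES: 8 C, 3 N, 1 O, 2 S.
Implicit hydrogens by atom environment:
  3 × C (aromatic): no H
  2 × C: 2 H each → 4
  2 × N: no H
  1 × C: 3 H
  1 × C (aromatic): 1 H
  1 × C: no H
  1 × N: 2 H
  1 × O: no H
  1 × S: 1 H
  1 × S (aromatic): no H
  Total hydrogens = 11.
Molecular formula: C8H11N3OS2

C8H11N3OS2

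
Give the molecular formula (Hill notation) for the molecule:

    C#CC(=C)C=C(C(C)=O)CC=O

Heavy atoms from the SMILES: 10 C, 2 O.
Implicit hydrogens by atom environment:
  4 × C: no H
  3 × C: 1 H each → 3
  2 × C: 2 H each → 4
  2 × O: no H
  1 × C: 3 H
  Total hydrogens = 10.
Molecular formula: C10H10O2

C10H10O2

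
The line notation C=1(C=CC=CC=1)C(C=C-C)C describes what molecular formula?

Heavy atoms from the SMILES: 11 C.
Implicit hydrogens by atom environment:
  5 × C (aromatic): 1 H each → 5
  3 × C: 1 H each → 3
  2 × C: 3 H each → 6
  1 × C (aromatic): no H
  Total hydrogens = 14.
Molecular formula: C11H14

C11H14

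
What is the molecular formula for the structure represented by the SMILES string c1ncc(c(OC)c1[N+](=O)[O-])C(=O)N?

Heavy atoms from the SMILES: 7 C, 3 N, 4 O.
Implicit hydrogens by atom environment:
  3 × C (aromatic): no H
  3 × O: no H
  2 × C (aromatic): 1 H each → 2
  1 × C: 3 H
  1 × C: no H
  1 × N: 2 H
  1 × N (aromatic): no H
  1 × N (charge +1): no H
  1 × O (charge -1): no H
  Total hydrogens = 7.
Molecular formula: C7H7N3O4

C7H7N3O4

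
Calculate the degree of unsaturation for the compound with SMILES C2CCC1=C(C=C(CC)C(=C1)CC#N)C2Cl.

7

Molecular formula from the SMILES: C14H16ClN.
DoU = (2C + 2 + N − H − X)/2 = (2·14 + 2 + 1 − 16 − 1)/2 = 14/2 = 7.
(Structurally: 2 ring(s) + 5 π bond(s) = 7.)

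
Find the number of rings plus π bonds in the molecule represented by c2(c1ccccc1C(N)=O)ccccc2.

Molecular formula from the SMILES: C13H11NO.
DoU = (2C + 2 + N − H − X)/2 = (2·13 + 2 + 1 − 11 − 0)/2 = 18/2 = 9.
(Structurally: 2 ring(s) + 7 π bond(s) = 9.)

9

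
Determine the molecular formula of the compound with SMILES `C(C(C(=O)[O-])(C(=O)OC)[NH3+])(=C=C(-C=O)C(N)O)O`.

C9H12N2O7

Heavy atoms from the SMILES: 9 C, 2 N, 7 O.
Implicit hydrogens by atom environment:
  6 × C: no H
  4 × O: no H
  2 × C: 1 H each → 2
  2 × O: 1 H each → 2
  1 × C: 3 H
  1 × N (charge +1): 3 H
  1 × N: 2 H
  1 × O (charge -1): no H
  Total hydrogens = 12.
Molecular formula: C9H12N2O7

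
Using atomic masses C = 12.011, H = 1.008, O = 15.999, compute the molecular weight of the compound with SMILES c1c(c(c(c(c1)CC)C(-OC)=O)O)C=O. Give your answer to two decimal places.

208.21

Molecular formula: C11H12O4.
M = 11×12.011 + 12×1.008 + 4×15.999 = 208.21 g/mol.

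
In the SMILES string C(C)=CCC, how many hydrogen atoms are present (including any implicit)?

10

Hydrogens are implicit in SMILES; fill each atom to its normal valence:
  2 × C: 3 H each → 6
  2 × C: 1 H each → 2
  1 × C: 2 H
  Total hydrogens = 10.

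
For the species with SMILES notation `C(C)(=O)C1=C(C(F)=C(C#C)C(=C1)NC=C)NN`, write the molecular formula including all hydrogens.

Heavy atoms from the SMILES: 12 C, 1 F, 3 N, 1 O.
Implicit hydrogens by atom environment:
  5 × C (aromatic): no H
  2 × C: 1 H each → 2
  2 × C: no H
  2 × N: 1 H each → 2
  1 × C: 3 H
  1 × C: 2 H
  1 × C (aromatic): 1 H
  1 × F: no H
  1 × N: 2 H
  1 × O: no H
  Total hydrogens = 12.
Molecular formula: C12H12FN3O

C12H12FN3O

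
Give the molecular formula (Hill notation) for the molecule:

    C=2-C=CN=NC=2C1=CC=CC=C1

Heavy atoms from the SMILES: 10 C, 2 N.
Implicit hydrogens by atom environment:
  8 × C (aromatic): 1 H each → 8
  2 × C (aromatic): no H
  2 × N (aromatic): no H
  Total hydrogens = 8.
Molecular formula: C10H8N2

C10H8N2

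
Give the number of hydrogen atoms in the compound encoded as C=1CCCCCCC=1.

Hydrogens are implicit in SMILES; fill each atom to its normal valence:
  6 × C: 2 H each → 12
  2 × C: 1 H each → 2
  Total hydrogens = 14.

14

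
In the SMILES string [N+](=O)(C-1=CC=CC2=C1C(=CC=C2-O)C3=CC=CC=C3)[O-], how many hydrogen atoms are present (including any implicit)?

11

Hydrogens are implicit in SMILES; fill each atom to its normal valence:
  10 × C (aromatic): 1 H each → 10
  6 × C (aromatic): no H
  1 × N (charge +1): no H
  1 × O: 1 H
  1 × O: no H
  1 × O (charge -1): no H
  Total hydrogens = 11.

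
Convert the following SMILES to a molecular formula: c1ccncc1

C5H5N

Heavy atoms from the SMILES: 5 C, 1 N.
Implicit hydrogens by atom environment:
  5 × C (aromatic): 1 H each → 5
  1 × N (aromatic): no H
  Total hydrogens = 5.
Molecular formula: C5H5N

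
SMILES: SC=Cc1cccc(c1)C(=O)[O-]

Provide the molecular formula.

Heavy atoms from the SMILES: 9 C, 2 O, 1 S.
Implicit hydrogens by atom environment:
  4 × C (aromatic): 1 H each → 4
  2 × C: 1 H each → 2
  2 × C (aromatic): no H
  1 × C: no H
  1 × O: no H
  1 × O (charge -1): no H
  1 × S: 1 H
  Total hydrogens = 7.
Net charge -1.
Molecular formula: C9H7O2S-

C9H7O2S-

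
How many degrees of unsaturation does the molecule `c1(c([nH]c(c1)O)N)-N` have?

Molecular formula from the SMILES: C4H7N3O.
DoU = (2C + 2 + N − H − X)/2 = (2·4 + 2 + 3 − 7 − 0)/2 = 6/2 = 3.
(Structurally: 1 ring(s) + 2 π bond(s) = 3.)

3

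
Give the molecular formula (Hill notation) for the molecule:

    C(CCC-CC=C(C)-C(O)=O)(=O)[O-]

C9H13O4-

Heavy atoms from the SMILES: 9 C, 4 O.
Implicit hydrogens by atom environment:
  4 × C: 2 H each → 8
  3 × C: no H
  2 × O: no H
  1 × C: 3 H
  1 × C: 1 H
  1 × O: 1 H
  1 × O (charge -1): no H
  Total hydrogens = 13.
Net charge -1.
Molecular formula: C9H13O4-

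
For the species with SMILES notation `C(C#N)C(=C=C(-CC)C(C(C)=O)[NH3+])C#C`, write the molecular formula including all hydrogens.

Heavy atoms from the SMILES: 12 C, 2 N, 1 O.
Implicit hydrogens by atom environment:
  6 × C: no H
  2 × C: 3 H each → 6
  2 × C: 2 H each → 4
  2 × C: 1 H each → 2
  1 × N (charge +1): 3 H
  1 × N: no H
  1 × O: no H
  Total hydrogens = 15.
Net charge +1.
Molecular formula: C12H15N2O+

C12H15N2O+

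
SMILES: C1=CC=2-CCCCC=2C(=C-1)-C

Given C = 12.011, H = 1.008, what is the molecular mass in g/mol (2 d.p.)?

146.23

Molecular formula: C11H14.
M = 11×12.011 + 14×1.008 = 146.23 g/mol.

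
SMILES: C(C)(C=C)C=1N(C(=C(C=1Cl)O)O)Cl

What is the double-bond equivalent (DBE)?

4

Molecular formula from the SMILES: C8H9Cl2NO2.
DoU = (2C + 2 + N − H − X)/2 = (2·8 + 2 + 1 − 9 − 2)/2 = 8/2 = 4.
(Structurally: 1 ring(s) + 3 π bond(s) = 4.)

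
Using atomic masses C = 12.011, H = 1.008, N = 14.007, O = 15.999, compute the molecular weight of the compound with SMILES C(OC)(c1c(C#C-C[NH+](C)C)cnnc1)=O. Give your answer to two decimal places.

Molecular formula: C11H14N3O2+.
M = 11×12.011 + 14×1.008 + 3×14.007 + 2×15.999 = 220.25 g/mol.

220.25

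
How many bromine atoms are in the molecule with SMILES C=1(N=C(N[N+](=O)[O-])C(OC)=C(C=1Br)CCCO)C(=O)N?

1

The symbol for bromine appears 1 time in the SMILES.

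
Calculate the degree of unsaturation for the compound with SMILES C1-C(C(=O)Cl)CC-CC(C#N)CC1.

Molecular formula from the SMILES: C10H14ClNO.
DoU = (2C + 2 + N − H − X)/2 = (2·10 + 2 + 1 − 14 − 1)/2 = 8/2 = 4.
(Structurally: 1 ring(s) + 3 π bond(s) = 4.)

4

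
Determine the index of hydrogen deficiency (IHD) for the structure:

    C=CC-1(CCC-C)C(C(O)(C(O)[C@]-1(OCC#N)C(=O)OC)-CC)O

Molecular formula from the SMILES: C17H27NO6.
DoU = (2C + 2 + N − H − X)/2 = (2·17 + 2 + 1 − 27 − 0)/2 = 10/2 = 5.
(Structurally: 1 ring(s) + 4 π bond(s) = 5.)

5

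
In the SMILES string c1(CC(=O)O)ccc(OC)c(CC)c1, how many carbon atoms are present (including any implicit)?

The symbol for carbon appears 11 times in the SMILES. Lowercase c denotes aromatic carbon and counts toward C.

11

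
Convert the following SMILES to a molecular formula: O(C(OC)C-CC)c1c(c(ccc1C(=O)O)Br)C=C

Heavy atoms from the SMILES: 1 Br, 14 C, 4 O.
Implicit hydrogens by atom environment:
  4 × C (aromatic): no H
  3 × C: 2 H each → 6
  3 × O: no H
  2 × C: 3 H each → 6
  2 × C (aromatic): 1 H each → 2
  2 × C: 1 H each → 2
  1 × Br: no H
  1 × C: no H
  1 × O: 1 H
  Total hydrogens = 17.
Molecular formula: C14H17BrO4

C14H17BrO4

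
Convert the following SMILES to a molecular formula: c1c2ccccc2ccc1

C10H8

Heavy atoms from the SMILES: 10 C.
Implicit hydrogens by atom environment:
  8 × C (aromatic): 1 H each → 8
  2 × C (aromatic): no H
  Total hydrogens = 8.
Molecular formula: C10H8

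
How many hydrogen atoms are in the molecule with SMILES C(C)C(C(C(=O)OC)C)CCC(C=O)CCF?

Hydrogens are implicit in SMILES; fill each atom to its normal valence:
  5 × C: 2 H each → 10
  4 × C: 1 H each → 4
  3 × C: 3 H each → 9
  3 × O: no H
  1 × C: no H
  1 × F: no H
  Total hydrogens = 23.

23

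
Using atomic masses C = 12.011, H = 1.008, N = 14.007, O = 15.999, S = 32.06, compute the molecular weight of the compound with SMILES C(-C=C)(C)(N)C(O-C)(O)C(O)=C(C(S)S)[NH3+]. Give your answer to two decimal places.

267.38

Molecular formula: C9H19N2O3S2+.
M = 9×12.011 + 19×1.008 + 2×14.007 + 3×15.999 + 2×32.06 = 267.38 g/mol.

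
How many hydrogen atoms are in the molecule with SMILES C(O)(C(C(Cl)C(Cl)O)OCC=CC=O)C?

14

Hydrogens are implicit in SMILES; fill each atom to its normal valence:
  7 × C: 1 H each → 7
  2 × Cl: no H
  2 × O: 1 H each → 2
  2 × O: no H
  1 × C: 3 H
  1 × C: 2 H
  Total hydrogens = 14.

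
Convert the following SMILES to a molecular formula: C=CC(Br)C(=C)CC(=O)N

Heavy atoms from the SMILES: 1 Br, 7 C, 1 N, 1 O.
Implicit hydrogens by atom environment:
  3 × C: 2 H each → 6
  2 × C: 1 H each → 2
  2 × C: no H
  1 × Br: no H
  1 × N: 2 H
  1 × O: no H
  Total hydrogens = 10.
Molecular formula: C7H10BrNO

C7H10BrNO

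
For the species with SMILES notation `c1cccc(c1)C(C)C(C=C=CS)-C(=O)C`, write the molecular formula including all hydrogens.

C14H16OS

Heavy atoms from the SMILES: 14 C, 1 O, 1 S.
Implicit hydrogens by atom environment:
  5 × C (aromatic): 1 H each → 5
  4 × C: 1 H each → 4
  2 × C: 3 H each → 6
  2 × C: no H
  1 × C (aromatic): no H
  1 × O: no H
  1 × S: 1 H
  Total hydrogens = 16.
Molecular formula: C14H16OS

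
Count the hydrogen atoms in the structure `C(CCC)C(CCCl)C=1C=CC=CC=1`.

Hydrogens are implicit in SMILES; fill each atom to its normal valence:
  5 × C: 2 H each → 10
  5 × C (aromatic): 1 H each → 5
  1 × C: 3 H
  1 × C: 1 H
  1 × C (aromatic): no H
  1 × Cl: no H
  Total hydrogens = 19.

19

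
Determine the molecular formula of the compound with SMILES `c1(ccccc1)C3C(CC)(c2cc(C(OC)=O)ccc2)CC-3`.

C20H22O2

Heavy atoms from the SMILES: 20 C, 2 O.
Implicit hydrogens by atom environment:
  9 × C (aromatic): 1 H each → 9
  3 × C: 2 H each → 6
  3 × C (aromatic): no H
  2 × C: 3 H each → 6
  2 × C: no H
  2 × O: no H
  1 × C: 1 H
  Total hydrogens = 22.
Molecular formula: C20H22O2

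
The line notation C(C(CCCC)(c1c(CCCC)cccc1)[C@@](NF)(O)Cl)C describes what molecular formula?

C18H29ClFNO

Heavy atoms from the SMILES: 18 C, 1 Cl, 1 F, 1 N, 1 O.
Implicit hydrogens by atom environment:
  7 × C: 2 H each → 14
  4 × C (aromatic): 1 H each → 4
  3 × C: 3 H each → 9
  2 × C: no H
  2 × C (aromatic): no H
  1 × Cl: no H
  1 × F: no H
  1 × N: 1 H
  1 × O: 1 H
  Total hydrogens = 29.
Molecular formula: C18H29ClFNO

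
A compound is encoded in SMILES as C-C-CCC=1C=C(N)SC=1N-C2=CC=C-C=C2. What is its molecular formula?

C14H18N2S

Heavy atoms from the SMILES: 14 C, 2 N, 1 S.
Implicit hydrogens by atom environment:
  6 × C (aromatic): 1 H each → 6
  4 × C (aromatic): no H
  3 × C: 2 H each → 6
  1 × C: 3 H
  1 × N: 2 H
  1 × N: 1 H
  1 × S (aromatic): no H
  Total hydrogens = 18.
Molecular formula: C14H18N2S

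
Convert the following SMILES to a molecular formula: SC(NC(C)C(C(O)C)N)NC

Heavy atoms from the SMILES: 7 C, 3 N, 1 O, 1 S.
Implicit hydrogens by atom environment:
  4 × C: 1 H each → 4
  3 × C: 3 H each → 9
  2 × N: 1 H each → 2
  1 × N: 2 H
  1 × O: 1 H
  1 × S: 1 H
  Total hydrogens = 19.
Molecular formula: C7H19N3OS

C7H19N3OS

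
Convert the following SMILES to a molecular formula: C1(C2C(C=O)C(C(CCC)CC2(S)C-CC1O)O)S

Heavy atoms from the SMILES: 14 C, 3 O, 2 S.
Implicit hydrogens by atom environment:
  7 × C: 1 H each → 7
  5 × C: 2 H each → 10
  2 × O: 1 H each → 2
  2 × S: 1 H each → 2
  1 × C: 3 H
  1 × C: no H
  1 × O: no H
  Total hydrogens = 24.
Molecular formula: C14H24O3S2

C14H24O3S2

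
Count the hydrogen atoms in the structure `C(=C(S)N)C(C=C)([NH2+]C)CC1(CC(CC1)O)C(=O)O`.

23

Hydrogens are implicit in SMILES; fill each atom to its normal valence:
  5 × C: 2 H each → 10
  4 × C: no H
  3 × C: 1 H each → 3
  2 × O: 1 H each → 2
  1 × C: 3 H
  1 × N: 2 H
  1 × N (charge +1): 2 H
  1 × O: no H
  1 × S: 1 H
  Total hydrogens = 23.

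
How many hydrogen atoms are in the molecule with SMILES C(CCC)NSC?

Hydrogens are implicit in SMILES; fill each atom to its normal valence:
  3 × C: 2 H each → 6
  2 × C: 3 H each → 6
  1 × N: 1 H
  1 × S: no H
  Total hydrogens = 13.

13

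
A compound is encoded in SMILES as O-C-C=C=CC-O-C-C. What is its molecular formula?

C7H12O2

Heavy atoms from the SMILES: 7 C, 2 O.
Implicit hydrogens by atom environment:
  3 × C: 2 H each → 6
  2 × C: 1 H each → 2
  1 × C: 3 H
  1 × C: no H
  1 × O: 1 H
  1 × O: no H
  Total hydrogens = 12.
Molecular formula: C7H12O2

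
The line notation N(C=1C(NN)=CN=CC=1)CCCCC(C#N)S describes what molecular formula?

C11H17N5S

Heavy atoms from the SMILES: 11 C, 5 N, 1 S.
Implicit hydrogens by atom environment:
  4 × C: 2 H each → 8
  3 × C (aromatic): 1 H each → 3
  2 × C (aromatic): no H
  2 × N: 1 H each → 2
  1 × C: 1 H
  1 × C: no H
  1 × N: 2 H
  1 × N (aromatic): no H
  1 × N: no H
  1 × S: 1 H
  Total hydrogens = 17.
Molecular formula: C11H17N5S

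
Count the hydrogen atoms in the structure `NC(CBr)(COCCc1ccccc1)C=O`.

Hydrogens are implicit in SMILES; fill each atom to its normal valence:
  5 × C (aromatic): 1 H each → 5
  4 × C: 2 H each → 8
  2 × O: no H
  1 × Br: no H
  1 × C: 1 H
  1 × C: no H
  1 × C (aromatic): no H
  1 × N: 2 H
  Total hydrogens = 16.

16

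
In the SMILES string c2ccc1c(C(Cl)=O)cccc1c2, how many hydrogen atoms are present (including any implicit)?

7

Hydrogens are implicit in SMILES; fill each atom to its normal valence:
  7 × C (aromatic): 1 H each → 7
  3 × C (aromatic): no H
  1 × C: no H
  1 × Cl: no H
  1 × O: no H
  Total hydrogens = 7.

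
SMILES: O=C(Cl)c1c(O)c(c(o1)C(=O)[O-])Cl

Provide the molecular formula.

C6HCl2O5-

Heavy atoms from the SMILES: 6 C, 2 Cl, 5 O.
Implicit hydrogens by atom environment:
  4 × C (aromatic): no H
  2 × C: no H
  2 × Cl: no H
  2 × O: no H
  1 × O: 1 H
  1 × O (aromatic): no H
  1 × O (charge -1): no H
  Total hydrogens = 1.
Net charge -1.
Molecular formula: C6HCl2O5-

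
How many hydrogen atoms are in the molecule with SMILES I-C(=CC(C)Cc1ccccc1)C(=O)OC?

15

Hydrogens are implicit in SMILES; fill each atom to its normal valence:
  5 × C (aromatic): 1 H each → 5
  2 × C: 3 H each → 6
  2 × C: 1 H each → 2
  2 × C: no H
  2 × O: no H
  1 × C: 2 H
  1 × C (aromatic): no H
  1 × I: no H
  Total hydrogens = 15.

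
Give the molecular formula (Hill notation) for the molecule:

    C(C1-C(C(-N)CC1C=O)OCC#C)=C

C11H15NO2

Heavy atoms from the SMILES: 11 C, 1 N, 2 O.
Implicit hydrogens by atom environment:
  7 × C: 1 H each → 7
  3 × C: 2 H each → 6
  2 × O: no H
  1 × C: no H
  1 × N: 2 H
  Total hydrogens = 15.
Molecular formula: C11H15NO2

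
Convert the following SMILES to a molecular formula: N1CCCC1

Heavy atoms from the SMILES: 4 C, 1 N.
Implicit hydrogens by atom environment:
  4 × C: 2 H each → 8
  1 × N: 1 H
  Total hydrogens = 9.
Molecular formula: C4H9N

C4H9N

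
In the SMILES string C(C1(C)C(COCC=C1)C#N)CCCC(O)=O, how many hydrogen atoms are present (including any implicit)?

Hydrogens are implicit in SMILES; fill each atom to its normal valence:
  6 × C: 2 H each → 12
  3 × C: 1 H each → 3
  3 × C: no H
  2 × O: no H
  1 × C: 3 H
  1 × N: no H
  1 × O: 1 H
  Total hydrogens = 19.

19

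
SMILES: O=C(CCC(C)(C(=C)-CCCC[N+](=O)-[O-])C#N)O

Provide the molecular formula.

C12H18N2O4

Heavy atoms from the SMILES: 12 C, 2 N, 4 O.
Implicit hydrogens by atom environment:
  7 × C: 2 H each → 14
  4 × C: no H
  2 × O: no H
  1 × C: 3 H
  1 × N: no H
  1 × N (charge +1): no H
  1 × O: 1 H
  1 × O (charge -1): no H
  Total hydrogens = 18.
Molecular formula: C12H18N2O4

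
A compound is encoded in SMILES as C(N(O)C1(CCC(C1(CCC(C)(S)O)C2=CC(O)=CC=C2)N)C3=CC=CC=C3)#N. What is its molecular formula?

C22H27N3O3S

Heavy atoms from the SMILES: 22 C, 3 N, 3 O, 1 S.
Implicit hydrogens by atom environment:
  9 × C (aromatic): 1 H each → 9
  4 × C: 2 H each → 8
  4 × C: no H
  3 × C (aromatic): no H
  3 × O: 1 H each → 3
  2 × N: no H
  1 × C: 3 H
  1 × C: 1 H
  1 × N: 2 H
  1 × S: 1 H
  Total hydrogens = 27.
Molecular formula: C22H27N3O3S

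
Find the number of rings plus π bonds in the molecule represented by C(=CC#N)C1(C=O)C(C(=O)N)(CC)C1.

6

Molecular formula from the SMILES: C10H12N2O2.
DoU = (2C + 2 + N − H − X)/2 = (2·10 + 2 + 2 − 12 − 0)/2 = 12/2 = 6.
(Structurally: 1 ring(s) + 5 π bond(s) = 6.)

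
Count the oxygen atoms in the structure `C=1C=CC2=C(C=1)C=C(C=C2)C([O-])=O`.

2

The symbol for oxygen appears 2 times in the SMILES.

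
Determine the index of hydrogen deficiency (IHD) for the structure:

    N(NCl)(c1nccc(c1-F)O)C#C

6

Molecular formula from the SMILES: C7H5ClFN3O.
DoU = (2C + 2 + N − H − X)/2 = (2·7 + 2 + 3 − 5 − 2)/2 = 12/2 = 6.
(Structurally: 1 ring(s) + 5 π bond(s) = 6.)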